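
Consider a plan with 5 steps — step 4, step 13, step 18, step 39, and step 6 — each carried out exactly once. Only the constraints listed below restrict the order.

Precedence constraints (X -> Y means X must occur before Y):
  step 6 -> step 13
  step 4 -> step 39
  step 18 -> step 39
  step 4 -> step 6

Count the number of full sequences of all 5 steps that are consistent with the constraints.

9

2 steps have no prerequisites (step 4, step 18), so any of them could come first.
Counting all ways to extend the partial order to a total order gives 9.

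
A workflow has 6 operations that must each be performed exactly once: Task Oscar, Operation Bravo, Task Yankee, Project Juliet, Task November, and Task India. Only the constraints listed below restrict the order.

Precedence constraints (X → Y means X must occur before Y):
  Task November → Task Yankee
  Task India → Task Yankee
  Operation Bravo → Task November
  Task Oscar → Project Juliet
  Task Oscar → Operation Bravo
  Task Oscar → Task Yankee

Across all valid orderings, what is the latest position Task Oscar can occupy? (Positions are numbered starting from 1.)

2

The operations that are forced after Task Oscar, directly or by a chain of constraints, are Operation Bravo, Task Yankee, Project Juliet, Task November. That's 4 operations.
With 4 mandatory successors out of 6 operations total, the latest slot for Task Oscar is 6−4 = 2, and it's reachable by doing all non-successors before Task Oscar.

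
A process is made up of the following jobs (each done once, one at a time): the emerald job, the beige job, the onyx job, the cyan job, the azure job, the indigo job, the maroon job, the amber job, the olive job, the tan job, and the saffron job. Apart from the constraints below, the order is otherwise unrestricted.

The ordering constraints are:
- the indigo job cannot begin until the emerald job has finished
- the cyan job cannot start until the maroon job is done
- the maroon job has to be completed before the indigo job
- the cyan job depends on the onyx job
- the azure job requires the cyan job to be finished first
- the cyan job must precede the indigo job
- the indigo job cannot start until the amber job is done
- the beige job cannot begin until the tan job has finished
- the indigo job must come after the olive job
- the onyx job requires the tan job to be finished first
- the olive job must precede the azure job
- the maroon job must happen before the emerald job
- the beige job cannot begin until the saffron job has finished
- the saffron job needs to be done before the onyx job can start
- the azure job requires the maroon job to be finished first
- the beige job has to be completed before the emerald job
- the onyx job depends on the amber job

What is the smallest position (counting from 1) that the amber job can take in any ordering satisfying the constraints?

Nothing is required before the amber job; it can be the very first job.

1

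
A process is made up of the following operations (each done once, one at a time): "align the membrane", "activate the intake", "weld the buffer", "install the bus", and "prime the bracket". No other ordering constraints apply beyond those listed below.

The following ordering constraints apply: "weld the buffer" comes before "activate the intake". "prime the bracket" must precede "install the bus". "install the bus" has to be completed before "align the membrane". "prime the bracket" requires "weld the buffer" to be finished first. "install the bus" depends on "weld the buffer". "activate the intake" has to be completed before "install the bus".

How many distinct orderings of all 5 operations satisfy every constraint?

2

Only "weld the buffer" has no prerequisites, so it must go first.
Counting all ways to extend the partial order to a total order gives 2.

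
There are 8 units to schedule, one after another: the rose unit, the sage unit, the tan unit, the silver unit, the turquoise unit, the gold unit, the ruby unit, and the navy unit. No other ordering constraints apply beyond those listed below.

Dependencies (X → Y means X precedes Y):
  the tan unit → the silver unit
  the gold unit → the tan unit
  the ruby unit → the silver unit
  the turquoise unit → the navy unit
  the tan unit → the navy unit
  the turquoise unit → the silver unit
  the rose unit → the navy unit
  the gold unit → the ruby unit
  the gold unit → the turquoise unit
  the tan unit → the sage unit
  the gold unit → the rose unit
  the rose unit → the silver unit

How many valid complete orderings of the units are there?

Only the gold unit has no prerequisites, so it must go first.
Counting all ways to extend the partial order to a total order gives 246.

246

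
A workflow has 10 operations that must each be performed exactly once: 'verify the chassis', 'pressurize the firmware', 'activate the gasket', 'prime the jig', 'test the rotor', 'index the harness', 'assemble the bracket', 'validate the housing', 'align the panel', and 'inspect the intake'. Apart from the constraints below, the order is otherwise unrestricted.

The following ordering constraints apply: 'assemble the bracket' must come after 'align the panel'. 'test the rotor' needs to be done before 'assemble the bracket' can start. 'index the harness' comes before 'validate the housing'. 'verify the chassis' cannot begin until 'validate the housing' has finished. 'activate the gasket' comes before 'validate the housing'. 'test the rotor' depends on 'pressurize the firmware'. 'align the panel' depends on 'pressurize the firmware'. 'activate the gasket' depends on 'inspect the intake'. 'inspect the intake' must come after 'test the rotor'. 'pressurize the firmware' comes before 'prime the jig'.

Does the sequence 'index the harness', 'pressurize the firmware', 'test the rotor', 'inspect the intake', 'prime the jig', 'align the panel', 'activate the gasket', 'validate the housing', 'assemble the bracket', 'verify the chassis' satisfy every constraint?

Yes

Going through the constraints one by one, each required predecessor appears earlier in the sequence than its dependent — e.g. 'index the harness' (position 1) is before 'validate the housing' (position 8), as required.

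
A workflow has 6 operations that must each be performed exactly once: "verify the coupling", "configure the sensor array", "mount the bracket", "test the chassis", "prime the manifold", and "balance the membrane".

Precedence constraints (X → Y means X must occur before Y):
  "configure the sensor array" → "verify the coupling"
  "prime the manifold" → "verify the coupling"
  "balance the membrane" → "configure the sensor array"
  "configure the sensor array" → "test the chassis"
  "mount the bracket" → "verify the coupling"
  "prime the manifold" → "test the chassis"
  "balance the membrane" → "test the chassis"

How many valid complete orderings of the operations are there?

The operations with no prerequisites are "mount the bracket", "prime the manifold", "balance the membrane"; any of them can be placed first.
Enumerating by repeatedly choosing an available operation (one whose prerequisites are all placed) gives 27 distinct complete orderings.

27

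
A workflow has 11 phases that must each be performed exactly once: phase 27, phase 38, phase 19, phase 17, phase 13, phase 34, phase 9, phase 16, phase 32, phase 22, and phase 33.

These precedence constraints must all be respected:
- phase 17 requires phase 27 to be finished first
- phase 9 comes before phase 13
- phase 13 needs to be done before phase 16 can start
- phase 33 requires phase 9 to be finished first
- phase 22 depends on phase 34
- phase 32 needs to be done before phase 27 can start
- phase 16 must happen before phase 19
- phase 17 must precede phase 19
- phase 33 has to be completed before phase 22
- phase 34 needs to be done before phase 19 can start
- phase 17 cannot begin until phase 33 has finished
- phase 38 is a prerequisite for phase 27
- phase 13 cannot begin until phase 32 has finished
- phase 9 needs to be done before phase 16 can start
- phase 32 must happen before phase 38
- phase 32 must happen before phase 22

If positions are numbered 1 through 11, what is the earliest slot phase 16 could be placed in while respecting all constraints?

4

Working backwards through the constraints from phase 16, its full set of required predecessors is phase 13, phase 9, phase 32 — 3 of them.
With 3 mandatory predecessors, the earliest phase 16 can sit is position 3+1 = 4, and placing just those 3 first achieves it.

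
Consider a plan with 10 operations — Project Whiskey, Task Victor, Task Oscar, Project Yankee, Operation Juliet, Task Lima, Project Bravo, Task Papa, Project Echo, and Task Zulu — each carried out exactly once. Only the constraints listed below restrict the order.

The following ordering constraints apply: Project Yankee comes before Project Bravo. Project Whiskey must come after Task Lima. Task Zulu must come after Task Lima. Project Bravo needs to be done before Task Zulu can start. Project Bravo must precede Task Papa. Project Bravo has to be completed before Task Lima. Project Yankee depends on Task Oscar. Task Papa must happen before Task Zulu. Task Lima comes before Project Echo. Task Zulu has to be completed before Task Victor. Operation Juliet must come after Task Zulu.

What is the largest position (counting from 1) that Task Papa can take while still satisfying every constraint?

The operations that are forced after Task Papa, directly or by a chain of constraints, are Task Victor, Operation Juliet, Task Zulu. That's 3 operations.
So at least 3 operations follow Task Papa, putting Task Papa no later than position 7. That position is achievable by scheduling everything else first.

7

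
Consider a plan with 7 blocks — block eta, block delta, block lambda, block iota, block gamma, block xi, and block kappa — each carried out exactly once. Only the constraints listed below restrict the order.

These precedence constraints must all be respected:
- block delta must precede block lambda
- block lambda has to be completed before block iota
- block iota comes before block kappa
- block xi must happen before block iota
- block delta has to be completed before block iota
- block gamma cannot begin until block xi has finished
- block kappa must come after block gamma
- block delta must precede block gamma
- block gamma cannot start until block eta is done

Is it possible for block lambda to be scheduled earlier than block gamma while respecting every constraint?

No chain of constraints runs from block gamma to block lambda, so block gamma is not required to come first.
That means at least one valid schedule has block lambda before block gamma.

Yes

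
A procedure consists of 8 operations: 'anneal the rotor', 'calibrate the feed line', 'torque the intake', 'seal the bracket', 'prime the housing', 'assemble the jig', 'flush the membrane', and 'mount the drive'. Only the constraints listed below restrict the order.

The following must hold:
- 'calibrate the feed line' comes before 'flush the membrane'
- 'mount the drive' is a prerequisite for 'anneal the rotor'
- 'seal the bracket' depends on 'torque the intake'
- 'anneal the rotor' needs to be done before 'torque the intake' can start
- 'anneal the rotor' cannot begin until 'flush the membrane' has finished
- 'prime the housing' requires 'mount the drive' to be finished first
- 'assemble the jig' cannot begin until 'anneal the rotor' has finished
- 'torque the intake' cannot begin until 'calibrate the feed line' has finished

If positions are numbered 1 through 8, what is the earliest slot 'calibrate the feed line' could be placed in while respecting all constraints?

1

'calibrate the feed line' has no prerequisites at all, so it can go in position 1.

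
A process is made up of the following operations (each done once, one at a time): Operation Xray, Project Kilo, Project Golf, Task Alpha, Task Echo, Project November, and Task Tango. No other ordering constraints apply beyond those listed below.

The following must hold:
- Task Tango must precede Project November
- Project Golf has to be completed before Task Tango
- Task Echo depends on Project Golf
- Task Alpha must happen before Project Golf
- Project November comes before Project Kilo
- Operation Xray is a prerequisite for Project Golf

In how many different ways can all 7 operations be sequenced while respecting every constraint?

8

2 operations have no prerequisites (Operation Xray, Task Alpha), so any of them could come first.
Enumerating by repeatedly choosing an available operation (one whose prerequisites are all placed) gives 8 distinct complete orderings.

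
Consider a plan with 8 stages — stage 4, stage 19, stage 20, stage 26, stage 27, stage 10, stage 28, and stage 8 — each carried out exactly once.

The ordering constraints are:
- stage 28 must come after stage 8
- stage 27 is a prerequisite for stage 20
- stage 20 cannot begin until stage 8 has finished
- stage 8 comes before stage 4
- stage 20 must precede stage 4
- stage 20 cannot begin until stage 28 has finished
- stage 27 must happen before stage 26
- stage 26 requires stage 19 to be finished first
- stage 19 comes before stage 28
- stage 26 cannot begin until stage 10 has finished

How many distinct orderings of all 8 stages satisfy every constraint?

174

The stages with no prerequisites are stage 19, stage 27, stage 10, stage 8; any of them can be placed first.
Enumerating by repeatedly choosing an available stage (one whose prerequisites are all placed) gives 174 distinct complete orderings.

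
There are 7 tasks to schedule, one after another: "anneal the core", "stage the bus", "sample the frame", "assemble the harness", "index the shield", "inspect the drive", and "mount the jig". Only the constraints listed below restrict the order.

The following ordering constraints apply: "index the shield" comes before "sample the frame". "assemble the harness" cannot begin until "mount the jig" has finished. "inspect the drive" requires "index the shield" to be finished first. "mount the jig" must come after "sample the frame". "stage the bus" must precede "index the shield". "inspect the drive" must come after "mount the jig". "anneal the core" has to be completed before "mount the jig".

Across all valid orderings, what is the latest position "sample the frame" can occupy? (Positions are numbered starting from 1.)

Following every chain forward from "sample the frame", the tasks that must come later are "assemble the harness", "inspect the drive", "mount the jig" — 3 of them.
With 3 mandatory successors out of 7 tasks total, the latest slot for "sample the frame" is 7−3 = 4, and it's reachable by doing all non-successors before "sample the frame".

4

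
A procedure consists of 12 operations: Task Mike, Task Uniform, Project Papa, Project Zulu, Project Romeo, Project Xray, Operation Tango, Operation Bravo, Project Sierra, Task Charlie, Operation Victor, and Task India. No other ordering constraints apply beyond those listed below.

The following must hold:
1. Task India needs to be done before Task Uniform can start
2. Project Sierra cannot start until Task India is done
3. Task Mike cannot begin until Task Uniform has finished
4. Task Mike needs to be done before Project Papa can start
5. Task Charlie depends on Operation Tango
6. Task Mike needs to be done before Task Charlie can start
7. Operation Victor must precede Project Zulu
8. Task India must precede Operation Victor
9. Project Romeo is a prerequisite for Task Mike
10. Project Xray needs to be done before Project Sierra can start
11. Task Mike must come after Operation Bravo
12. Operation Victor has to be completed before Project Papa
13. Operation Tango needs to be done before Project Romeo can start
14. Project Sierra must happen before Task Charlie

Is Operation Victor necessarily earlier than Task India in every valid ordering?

No

The constraints actually force Task India before Operation Victor (via Task India → Operation Victor), not the other way around.
So Operation Victor does not have to come before Task India — it cannot.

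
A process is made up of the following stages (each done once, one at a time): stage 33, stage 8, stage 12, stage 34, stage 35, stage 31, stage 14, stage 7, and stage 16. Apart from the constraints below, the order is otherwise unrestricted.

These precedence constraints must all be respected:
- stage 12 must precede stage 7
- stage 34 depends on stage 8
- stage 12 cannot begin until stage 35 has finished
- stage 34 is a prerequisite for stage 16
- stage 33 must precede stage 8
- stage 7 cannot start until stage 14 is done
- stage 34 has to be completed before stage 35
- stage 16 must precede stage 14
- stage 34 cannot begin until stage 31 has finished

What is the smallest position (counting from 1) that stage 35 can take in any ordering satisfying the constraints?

5

Working backwards through the constraints from stage 35, its full set of required predecessors is stage 33, stage 8, stage 34, stage 31 — 4 of them.
With 4 mandatory predecessors, the earliest stage 35 can sit is position 4+1 = 5, and placing just those 4 first achieves it.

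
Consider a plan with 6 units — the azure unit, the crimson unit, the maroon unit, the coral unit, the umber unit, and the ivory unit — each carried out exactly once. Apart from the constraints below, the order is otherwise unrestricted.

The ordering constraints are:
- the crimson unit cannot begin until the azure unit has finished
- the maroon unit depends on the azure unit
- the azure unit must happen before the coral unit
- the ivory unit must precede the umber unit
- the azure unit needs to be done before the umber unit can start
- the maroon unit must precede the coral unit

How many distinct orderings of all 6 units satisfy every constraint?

The units with no prerequisites are the azure unit, the ivory unit; any of them can be placed first.
Enumerating by repeatedly choosing an available unit (one whose prerequisites are all placed) gives 42 distinct complete orderings.

42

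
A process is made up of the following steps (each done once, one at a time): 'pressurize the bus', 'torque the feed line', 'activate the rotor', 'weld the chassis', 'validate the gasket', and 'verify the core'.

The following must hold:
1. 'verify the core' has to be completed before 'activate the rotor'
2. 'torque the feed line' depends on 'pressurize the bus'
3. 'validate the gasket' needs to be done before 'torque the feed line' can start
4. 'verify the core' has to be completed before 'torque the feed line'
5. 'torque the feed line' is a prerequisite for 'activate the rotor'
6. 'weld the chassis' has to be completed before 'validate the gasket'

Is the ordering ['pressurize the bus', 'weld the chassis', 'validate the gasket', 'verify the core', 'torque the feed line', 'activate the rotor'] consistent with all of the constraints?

Checking each listed constraint against this order: for instance, 'pressurize the bus' is in position 1 and 'torque the feed line' in position 5, so that constraint holds — and the remaining constraints check out the same way.

Yes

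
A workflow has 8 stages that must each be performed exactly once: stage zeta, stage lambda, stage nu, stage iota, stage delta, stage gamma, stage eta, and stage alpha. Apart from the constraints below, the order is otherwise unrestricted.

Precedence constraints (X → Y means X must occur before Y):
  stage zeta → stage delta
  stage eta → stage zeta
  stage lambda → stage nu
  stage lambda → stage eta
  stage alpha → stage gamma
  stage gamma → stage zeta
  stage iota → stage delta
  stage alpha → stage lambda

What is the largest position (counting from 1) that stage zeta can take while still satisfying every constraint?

7

The only stage forced after stage zeta (directly or by a chain) is stage delta.
With 1 mandatory successor out of 8 stages total, the latest slot for stage zeta is 8−1 = 7, and it's reachable by doing all non-successors before stage zeta.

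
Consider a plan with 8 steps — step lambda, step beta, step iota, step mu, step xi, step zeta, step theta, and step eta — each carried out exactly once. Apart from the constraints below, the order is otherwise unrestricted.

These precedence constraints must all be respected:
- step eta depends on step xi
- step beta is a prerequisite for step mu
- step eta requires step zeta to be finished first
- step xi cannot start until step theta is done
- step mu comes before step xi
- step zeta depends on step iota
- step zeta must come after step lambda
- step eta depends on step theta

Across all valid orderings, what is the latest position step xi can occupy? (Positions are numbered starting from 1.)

The only step forced after step xi (directly or by a chain) is step eta.
So at least 1 step follows step xi, putting step xi no later than position 7. That position is achievable by scheduling everything else first.

7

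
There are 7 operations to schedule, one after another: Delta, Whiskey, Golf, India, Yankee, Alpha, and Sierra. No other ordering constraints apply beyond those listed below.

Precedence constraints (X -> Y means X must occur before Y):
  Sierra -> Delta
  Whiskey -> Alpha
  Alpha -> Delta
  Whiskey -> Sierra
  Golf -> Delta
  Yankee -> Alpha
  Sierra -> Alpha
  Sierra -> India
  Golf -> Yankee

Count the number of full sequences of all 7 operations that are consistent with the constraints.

22

The operations with no prerequisites are Whiskey, Golf; any of them can be placed first.
Enumerating by repeatedly choosing an available operation (one whose prerequisites are all placed) gives 22 distinct complete orderings.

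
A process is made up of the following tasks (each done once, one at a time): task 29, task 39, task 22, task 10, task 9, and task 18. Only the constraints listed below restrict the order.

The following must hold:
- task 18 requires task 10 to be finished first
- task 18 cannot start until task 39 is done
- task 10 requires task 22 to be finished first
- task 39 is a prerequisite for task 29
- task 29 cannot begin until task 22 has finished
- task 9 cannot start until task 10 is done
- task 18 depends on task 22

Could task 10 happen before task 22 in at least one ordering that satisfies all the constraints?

No

There is a dependency chain task 22 → task 10, so task 10 always comes after task 22.
Hence task 10 can never be scheduled before task 22.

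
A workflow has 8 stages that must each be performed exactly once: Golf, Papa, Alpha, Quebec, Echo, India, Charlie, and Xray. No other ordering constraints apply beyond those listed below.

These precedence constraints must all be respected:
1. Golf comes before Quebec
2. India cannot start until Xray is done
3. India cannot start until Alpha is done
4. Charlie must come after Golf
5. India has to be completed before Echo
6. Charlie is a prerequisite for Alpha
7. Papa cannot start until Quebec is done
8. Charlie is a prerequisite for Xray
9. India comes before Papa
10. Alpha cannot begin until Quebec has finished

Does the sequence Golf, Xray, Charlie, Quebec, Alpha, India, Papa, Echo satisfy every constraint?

Here Charlie comes after Xray.
That contradicts the constraint that Charlie must precede Xray.

No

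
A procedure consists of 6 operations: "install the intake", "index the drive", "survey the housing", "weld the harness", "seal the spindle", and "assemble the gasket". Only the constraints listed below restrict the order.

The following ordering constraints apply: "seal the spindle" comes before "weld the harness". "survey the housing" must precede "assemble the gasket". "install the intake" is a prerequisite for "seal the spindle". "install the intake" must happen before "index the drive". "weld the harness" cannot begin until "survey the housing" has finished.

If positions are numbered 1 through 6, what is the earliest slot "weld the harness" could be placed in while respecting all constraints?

4

Working backwards through the constraints from "weld the harness", its full set of required predecessors is "install the intake", "survey the housing", "seal the spindle" — 3 of them.
With 3 mandatory predecessors, the earliest "weld the harness" can sit is position 3+1 = 4, and placing just those 3 first achieves it.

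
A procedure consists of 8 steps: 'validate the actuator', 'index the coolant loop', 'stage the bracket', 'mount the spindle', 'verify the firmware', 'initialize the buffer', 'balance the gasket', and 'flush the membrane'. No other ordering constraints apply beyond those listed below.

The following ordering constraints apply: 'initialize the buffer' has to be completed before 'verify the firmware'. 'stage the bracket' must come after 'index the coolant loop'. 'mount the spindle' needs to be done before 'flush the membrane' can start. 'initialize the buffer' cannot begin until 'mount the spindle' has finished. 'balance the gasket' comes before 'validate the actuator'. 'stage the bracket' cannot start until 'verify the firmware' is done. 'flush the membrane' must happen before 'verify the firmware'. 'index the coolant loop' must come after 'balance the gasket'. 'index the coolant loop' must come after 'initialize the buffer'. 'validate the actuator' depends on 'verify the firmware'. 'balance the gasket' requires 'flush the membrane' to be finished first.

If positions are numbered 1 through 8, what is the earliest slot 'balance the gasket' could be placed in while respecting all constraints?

The steps that are forced before 'balance the gasket', directly or transitively, are 'mount the spindle', 'flush the membrane'. That's 2 steps.
So at minimum 2 steps come before 'balance the gasket', putting 'balance the gasket' no earlier than position 3. That position is achievable by scheduling exactly those predecessors first.

3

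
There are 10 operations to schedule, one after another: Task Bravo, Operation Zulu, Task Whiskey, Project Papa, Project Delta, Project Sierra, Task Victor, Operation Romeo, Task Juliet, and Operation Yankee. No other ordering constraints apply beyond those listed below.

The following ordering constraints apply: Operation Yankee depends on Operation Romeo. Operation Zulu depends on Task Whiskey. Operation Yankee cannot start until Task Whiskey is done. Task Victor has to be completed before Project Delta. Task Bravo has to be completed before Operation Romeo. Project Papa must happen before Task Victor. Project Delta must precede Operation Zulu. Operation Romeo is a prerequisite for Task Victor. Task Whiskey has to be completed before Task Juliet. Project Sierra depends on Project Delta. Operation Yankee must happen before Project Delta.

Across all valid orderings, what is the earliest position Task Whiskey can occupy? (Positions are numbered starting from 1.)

1

No constraint forces any other operation before Task Whiskey, so it can be placed first.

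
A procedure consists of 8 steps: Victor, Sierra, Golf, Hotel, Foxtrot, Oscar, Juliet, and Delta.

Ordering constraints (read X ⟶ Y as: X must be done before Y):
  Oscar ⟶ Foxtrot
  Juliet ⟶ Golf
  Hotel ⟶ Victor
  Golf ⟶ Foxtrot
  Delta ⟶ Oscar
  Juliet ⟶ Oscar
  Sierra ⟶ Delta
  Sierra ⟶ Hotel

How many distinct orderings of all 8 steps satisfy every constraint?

160

2 steps have no prerequisites (Sierra, Juliet), so any of them could come first.
Counting all ways to extend the partial order to a total order gives 160.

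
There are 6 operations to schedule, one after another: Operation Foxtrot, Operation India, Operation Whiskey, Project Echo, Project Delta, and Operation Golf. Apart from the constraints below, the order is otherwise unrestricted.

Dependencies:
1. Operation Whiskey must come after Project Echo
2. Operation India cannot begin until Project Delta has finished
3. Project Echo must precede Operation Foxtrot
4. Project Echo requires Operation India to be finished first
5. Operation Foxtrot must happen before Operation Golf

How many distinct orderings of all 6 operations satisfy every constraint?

3

Project Delta is the only operation with nothing required before it, so every ordering starts there.
Systematically extending each partial ordering one operation at a time and counting, there are 3 complete orderings.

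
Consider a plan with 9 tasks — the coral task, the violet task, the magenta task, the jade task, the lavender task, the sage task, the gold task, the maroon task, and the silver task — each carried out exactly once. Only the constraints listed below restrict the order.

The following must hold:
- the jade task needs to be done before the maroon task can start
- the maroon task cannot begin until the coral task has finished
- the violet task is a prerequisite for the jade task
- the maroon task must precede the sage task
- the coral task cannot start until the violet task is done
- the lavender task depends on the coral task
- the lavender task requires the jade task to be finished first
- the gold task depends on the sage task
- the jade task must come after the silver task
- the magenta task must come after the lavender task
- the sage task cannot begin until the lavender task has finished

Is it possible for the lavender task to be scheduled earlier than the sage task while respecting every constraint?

Yes

Every valid ordering already has the lavender task before the sage task (the constraints require it), so in particular at least one does.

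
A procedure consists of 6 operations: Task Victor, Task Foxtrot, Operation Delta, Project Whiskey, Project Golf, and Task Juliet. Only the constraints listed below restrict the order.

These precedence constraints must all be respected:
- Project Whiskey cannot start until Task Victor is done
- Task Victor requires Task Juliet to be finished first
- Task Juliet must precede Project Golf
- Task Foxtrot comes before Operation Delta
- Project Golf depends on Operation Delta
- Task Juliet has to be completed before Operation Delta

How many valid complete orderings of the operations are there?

The operations with no prerequisites are Task Foxtrot, Task Juliet; any of them can be placed first.
Systematically extending each partial ordering one operation at a time and counting, there are 16 complete orderings.

16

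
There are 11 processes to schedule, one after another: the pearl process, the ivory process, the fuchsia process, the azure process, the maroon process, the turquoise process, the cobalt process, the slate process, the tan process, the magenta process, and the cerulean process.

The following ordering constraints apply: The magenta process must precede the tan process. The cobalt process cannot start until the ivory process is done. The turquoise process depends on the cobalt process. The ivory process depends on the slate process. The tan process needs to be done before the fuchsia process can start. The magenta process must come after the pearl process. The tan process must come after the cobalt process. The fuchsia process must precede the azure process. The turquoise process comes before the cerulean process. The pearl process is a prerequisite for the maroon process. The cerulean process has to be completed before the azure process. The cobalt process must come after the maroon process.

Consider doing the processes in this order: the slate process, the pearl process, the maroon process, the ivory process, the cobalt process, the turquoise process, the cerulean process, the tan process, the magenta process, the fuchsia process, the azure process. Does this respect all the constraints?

In the proposed order, the tan process appears before the magenta process.
But one of the constraints requires the magenta process before the tan process, so this ordering violates it.

No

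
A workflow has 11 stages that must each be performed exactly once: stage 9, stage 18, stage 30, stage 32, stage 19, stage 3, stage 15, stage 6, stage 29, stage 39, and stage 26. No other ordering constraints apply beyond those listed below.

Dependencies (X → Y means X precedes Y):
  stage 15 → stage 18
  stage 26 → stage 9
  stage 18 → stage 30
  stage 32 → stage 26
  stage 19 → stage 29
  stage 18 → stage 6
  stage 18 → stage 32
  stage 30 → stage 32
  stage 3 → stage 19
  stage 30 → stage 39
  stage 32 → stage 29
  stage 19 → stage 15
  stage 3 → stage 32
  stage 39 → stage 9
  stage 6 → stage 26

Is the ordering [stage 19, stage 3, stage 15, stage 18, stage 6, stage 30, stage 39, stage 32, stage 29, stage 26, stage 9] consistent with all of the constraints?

No

The sequence places stage 19 ahead of stage 3.
That contradicts the constraint that stage 3 must precede stage 19.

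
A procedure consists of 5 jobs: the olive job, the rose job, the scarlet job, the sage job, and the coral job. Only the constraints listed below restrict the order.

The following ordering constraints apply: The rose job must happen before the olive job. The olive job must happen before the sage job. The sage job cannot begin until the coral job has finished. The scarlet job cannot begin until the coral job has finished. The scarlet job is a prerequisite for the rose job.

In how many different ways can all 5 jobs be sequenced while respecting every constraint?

1

Only the coral job has no prerequisites, so it must go first.
Every job is then forced in turn, so only 1 complete ordering is consistent with the constraints.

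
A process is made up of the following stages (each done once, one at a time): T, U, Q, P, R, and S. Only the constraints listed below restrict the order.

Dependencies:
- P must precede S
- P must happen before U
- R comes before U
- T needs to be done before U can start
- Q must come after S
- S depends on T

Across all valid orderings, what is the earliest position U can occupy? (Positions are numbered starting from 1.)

Every stage that must precede U has to come before it. Tracing all chains that end at U, those stages are: T, P, R — 3 in total.
So at minimum 3 stages come before U, putting U no earlier than position 4. That position is achievable by scheduling exactly those predecessors first.

4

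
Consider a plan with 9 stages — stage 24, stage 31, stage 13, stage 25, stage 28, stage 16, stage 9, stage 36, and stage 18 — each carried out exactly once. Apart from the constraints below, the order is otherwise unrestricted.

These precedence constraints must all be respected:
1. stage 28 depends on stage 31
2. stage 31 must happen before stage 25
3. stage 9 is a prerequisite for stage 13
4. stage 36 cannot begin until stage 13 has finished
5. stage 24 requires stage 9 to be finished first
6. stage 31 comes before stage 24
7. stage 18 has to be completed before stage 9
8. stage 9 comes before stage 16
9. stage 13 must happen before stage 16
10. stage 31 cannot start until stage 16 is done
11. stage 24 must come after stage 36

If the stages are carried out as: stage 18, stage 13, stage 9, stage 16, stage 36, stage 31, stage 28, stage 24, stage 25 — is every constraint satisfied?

No

The sequence places stage 13 ahead of stage 9.
But one of the constraints requires stage 9 before stage 13, so this ordering violates it.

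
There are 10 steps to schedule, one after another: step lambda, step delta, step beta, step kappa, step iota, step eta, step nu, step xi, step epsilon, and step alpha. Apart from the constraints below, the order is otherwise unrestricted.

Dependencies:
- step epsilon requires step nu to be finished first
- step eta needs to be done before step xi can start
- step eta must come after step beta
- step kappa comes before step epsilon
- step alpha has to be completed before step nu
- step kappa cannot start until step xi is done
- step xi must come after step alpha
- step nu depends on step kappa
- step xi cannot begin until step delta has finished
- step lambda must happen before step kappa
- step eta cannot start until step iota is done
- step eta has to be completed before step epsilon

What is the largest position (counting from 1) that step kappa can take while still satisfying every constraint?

The steps that are forced after step kappa, directly or by a chain of constraints, are step nu, step epsilon. That's 2 steps.
So at least 2 steps follow step kappa, putting step kappa no later than position 8. That position is achievable by scheduling everything else first.

8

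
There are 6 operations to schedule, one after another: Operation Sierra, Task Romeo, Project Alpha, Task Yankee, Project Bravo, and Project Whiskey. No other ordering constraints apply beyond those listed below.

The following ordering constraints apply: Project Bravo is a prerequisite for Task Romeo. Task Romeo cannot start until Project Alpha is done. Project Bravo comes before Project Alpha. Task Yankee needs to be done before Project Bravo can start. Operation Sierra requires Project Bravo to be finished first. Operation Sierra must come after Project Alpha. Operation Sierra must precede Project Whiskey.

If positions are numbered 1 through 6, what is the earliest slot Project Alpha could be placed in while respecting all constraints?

3

The operations that are forced before Project Alpha, directly or transitively, are Task Yankee, Project Bravo. That's 2 operations.
With 2 mandatory predecessors, the earliest Project Alpha can sit is position 2+1 = 3, and placing just those 2 first achieves it.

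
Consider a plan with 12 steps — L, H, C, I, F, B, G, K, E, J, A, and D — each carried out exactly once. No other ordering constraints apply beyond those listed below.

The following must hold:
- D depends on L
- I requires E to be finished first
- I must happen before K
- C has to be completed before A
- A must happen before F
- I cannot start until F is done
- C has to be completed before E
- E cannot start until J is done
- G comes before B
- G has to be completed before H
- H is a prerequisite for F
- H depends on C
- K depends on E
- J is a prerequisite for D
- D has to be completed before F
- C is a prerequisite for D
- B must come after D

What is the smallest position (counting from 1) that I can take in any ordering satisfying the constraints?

Working backwards through the constraints from I, its full set of required predecessors is L, H, C, F, G, E, J, A, D — 9 of them.
So at minimum 9 steps come before I, putting I no earlier than position 10. That position is achievable by scheduling exactly those predecessors first.

10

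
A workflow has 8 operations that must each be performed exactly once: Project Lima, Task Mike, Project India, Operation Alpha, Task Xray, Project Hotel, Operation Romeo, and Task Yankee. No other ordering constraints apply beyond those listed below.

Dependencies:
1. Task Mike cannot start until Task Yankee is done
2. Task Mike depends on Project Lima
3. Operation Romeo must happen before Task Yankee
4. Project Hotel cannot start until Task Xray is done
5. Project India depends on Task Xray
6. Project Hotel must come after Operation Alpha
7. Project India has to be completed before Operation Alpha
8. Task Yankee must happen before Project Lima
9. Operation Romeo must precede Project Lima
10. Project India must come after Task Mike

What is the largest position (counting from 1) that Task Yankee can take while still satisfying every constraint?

3

The operations that are forced after Task Yankee, directly or by a chain of constraints, are Project Lima, Task Mike, Project India, Operation Alpha, Project Hotel. That's 5 operations.
With 5 mandatory successors out of 8 operations total, the latest slot for Task Yankee is 8−5 = 3, and it's reachable by doing all non-successors before Task Yankee.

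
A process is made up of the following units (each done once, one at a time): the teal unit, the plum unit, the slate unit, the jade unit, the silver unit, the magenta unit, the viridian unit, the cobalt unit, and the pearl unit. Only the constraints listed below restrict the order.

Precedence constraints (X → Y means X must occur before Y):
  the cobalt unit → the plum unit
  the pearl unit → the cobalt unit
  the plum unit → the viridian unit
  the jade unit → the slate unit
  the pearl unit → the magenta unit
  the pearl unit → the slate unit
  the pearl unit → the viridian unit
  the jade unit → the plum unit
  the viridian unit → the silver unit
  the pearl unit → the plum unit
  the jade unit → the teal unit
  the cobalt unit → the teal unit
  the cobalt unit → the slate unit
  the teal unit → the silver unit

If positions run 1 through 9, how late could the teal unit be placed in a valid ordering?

The only unit forced after the teal unit (directly or by a chain) is the silver unit.
So at least 1 unit follows the teal unit, putting the teal unit no later than position 8. That position is achievable by scheduling everything else first.

8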